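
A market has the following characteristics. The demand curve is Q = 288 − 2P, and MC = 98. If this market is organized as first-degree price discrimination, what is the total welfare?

Inverting demand: P = 144 − 0.5Q.
With perfect price discrimination, output is the efficient level Q = 92 (where demand meets MC), but every buyer pays their willingness to pay: CS = 0 and PS = total surplus.
TS = 2116 (equal to competitive TS).

TS = 2116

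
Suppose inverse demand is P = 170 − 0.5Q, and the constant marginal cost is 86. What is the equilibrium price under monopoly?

P = 128

A monopolist chooses Q where MR = MC. MR = 170 − Q; setting this equal to 86 gives Q = 84 and P = 128.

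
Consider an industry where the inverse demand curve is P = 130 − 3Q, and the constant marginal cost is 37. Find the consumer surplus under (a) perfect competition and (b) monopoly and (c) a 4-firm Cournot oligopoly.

Under competition P = MC = 37, so Q = (130 − 37)/3 = 31.
CS = ½·(130 − 37)·31 = 1441.5.
A monopolist chooses Q where MR = MC. MR = 130 − 6Q; setting this equal to 37 gives Q = 15.5 and P = 83.5.
CS = ½·(130 − 83.5)·15.5 = 360.375.
With 4 symmetric Cournot firms, each firm's FOC gives 130 − 15q = 37, so q = 6.2, Q = 4·6.2 = 24.8, and P = 55.6.
CS = ½·(130 − 55.6)·24.8 = 922.56.

Competition: CS = 1441.5; Monopoly: CS = 360.375; Cournot: CS = 922.56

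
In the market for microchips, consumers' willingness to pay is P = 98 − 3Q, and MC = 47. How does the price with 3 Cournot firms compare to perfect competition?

In a 3-firm Cournot equilibrium, symmetry and the first-order condition give q = (98 − 47)/(12) = 4.25. So Q = 12.75 and P = 59.75.
Competitive firms price at marginal cost: P = 47, giving Q = 17.

Cournot: P = 59.75; Competition: P = 47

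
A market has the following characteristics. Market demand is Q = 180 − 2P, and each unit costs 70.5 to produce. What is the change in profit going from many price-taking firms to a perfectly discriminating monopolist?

π rises by 380.25

Inverting demand: P = 90 − 0.5Q.
Perfect competition: P = MC = 70.5, so 90 − 0.5Q = 70.5 and Q = 39.
Profit = (70.5 − 70.5)·39 = 0.
With perfect price discrimination, output is the efficient level Q = 39 (where demand meets MC), but every buyer pays their willingness to pay: CS = 0 and PS = total surplus.
PS equals the full surplus area, 380.25. Profit = 380.25 = 380.25.
Change in profit: 380.25 − 0 = 380.25.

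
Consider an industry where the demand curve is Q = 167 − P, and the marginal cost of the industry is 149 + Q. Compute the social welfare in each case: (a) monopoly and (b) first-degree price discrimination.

Inverting demand: P = 167 − Q.
The monopolist equates marginal revenue to marginal cost: 167 − 2Q = 149 + Q, so Q = 6. From demand, P = 161.
CS = ½·(167 − 161)·6 = 18; PS = (161·6 − 149·6 − ½·1·6²) = 54; TS = 72.
With perfect price discrimination, output is the efficient level Q = 9 (where demand meets MC), but every buyer pays their willingness to pay: CS = 0 and PS = total surplus.
TS = 81 (equal to competitive TS).

Monopoly: TS = 72; Perfect PD: TS = 81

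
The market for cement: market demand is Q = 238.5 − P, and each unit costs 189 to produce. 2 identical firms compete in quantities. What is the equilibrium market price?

P = 205.5

Inverting demand: P = 238.5 − Q.
In a 2-firm Cournot equilibrium, symmetry and the first-order condition give q = (238.5 − 189)/(3) = 16.5. So Q = 33 and P = 205.5.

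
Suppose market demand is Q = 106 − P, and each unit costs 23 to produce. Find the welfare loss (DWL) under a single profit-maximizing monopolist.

Inverting demand: P = 106 − Q.
Under competition P = MC = 23, so Q = (106 − 23)/1 = 83.
Monopoly sets MR = MC: 106 − 2Q = 23 ⇒ Q = 41.5, P = 106 − 41.5 = 64.5.
DWL is the triangle between Q = 41.5 and Q = 83: ½·(83 − 41.5)·(64.5 − 23) = 861.125.

DWL = 861.125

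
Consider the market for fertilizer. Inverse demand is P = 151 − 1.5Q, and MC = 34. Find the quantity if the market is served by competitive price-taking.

Under competition P = MC = 34, so Q = (151 − 34)/1.5 = 78.

Q = 78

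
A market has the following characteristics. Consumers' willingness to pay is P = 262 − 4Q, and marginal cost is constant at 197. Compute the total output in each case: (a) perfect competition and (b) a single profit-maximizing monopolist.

Competition: Q = 16.25; Monopoly: Q = 8.125

Perfect competition: P = MC = 197, so 262 − 4Q = 197 and Q = 16.25.
Monopoly sets MR = MC: 262 − 8Q = 197 ⇒ Q = 8.125, P = 262 − 4·8.125 = 229.5.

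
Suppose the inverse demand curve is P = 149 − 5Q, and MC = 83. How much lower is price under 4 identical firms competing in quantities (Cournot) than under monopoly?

The monopolist equates marginal revenue to marginal cost: 149 − 10Q = 83, so Q = 6.6. From demand, P = 116.
In a 4-firm Cournot equilibrium, symmetry and the first-order condition give q = (149 − 83)/(25) = 2.64. So Q = 10.56 and P = 96.2.
Change in price: 96.2 − 116 = −19.8.

P falls by 19.8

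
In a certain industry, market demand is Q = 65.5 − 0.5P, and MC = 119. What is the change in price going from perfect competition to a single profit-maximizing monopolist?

Inverting demand: P = 131 − 2Q.
Perfect competition: P = MC = 119, so 131 − 2Q = 119 and Q = 6.
The monopolist equates marginal revenue to marginal cost: 131 − 4Q = 119, so Q = 3. From demand, P = 125.
Change in price: 125 − 119 = 6.

P rises by 6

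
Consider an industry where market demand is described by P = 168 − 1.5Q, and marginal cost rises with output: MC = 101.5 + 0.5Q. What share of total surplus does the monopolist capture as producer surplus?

A monopolist chooses Q where MR = MC. MR = 168 − 3Q; setting this equal to 101.5 + 0.5Q gives Q = 19 and P = 139.5.
CS = ½·(168 − 139.5)·19 = 270.75.
PS = P·Q − VC(Q) = 139.5·19 − (101.5·19 + ½·0.5·19²) = 631.75.
Share captured = PS/TS = 631.75/902.5 = 0.7.

PS/TS = 0.7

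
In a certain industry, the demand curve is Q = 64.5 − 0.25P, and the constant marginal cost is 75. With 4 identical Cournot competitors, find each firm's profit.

π_i = 334.89

Inverting demand: P = 258 − 4Q.
With 4 symmetric Cournot firms, each firm's FOC gives 258 − 20q = 75, so q = 9.15, Q = 4·9.15 = 36.6, and P = 111.6.
Each firm's profit = (111.6 − 75)·9.15 = 334.89.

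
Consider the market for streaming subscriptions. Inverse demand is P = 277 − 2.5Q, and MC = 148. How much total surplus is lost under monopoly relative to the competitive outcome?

Perfect competition: P = MC = 148, so 277 − 2.5Q = 148 and Q = 51.6.
Monopoly sets MR = MC: 277 − 5Q = 148 ⇒ Q = 25.8, P = 277 − 2.5·25.8 = 212.5.
DWL is the triangle between Q = 25.8 and Q = 51.6: ½·(51.6 − 25.8)·(212.5 − 148) = 832.05.

DWL = 832.05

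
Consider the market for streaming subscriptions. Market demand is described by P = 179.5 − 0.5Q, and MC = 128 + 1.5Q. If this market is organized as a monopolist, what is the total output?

A monopolist chooses Q where MR = MC. MR = 179.5 − Q; setting this equal to 128 + 1.5Q gives Q = 20.6 and P = 169.2.

Q = 20.6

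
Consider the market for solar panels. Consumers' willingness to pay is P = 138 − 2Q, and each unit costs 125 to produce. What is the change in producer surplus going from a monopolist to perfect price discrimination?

The monopolist equates marginal revenue to marginal cost: 138 − 4Q = 125, so Q = 3.25. From demand, P = 131.5.
PS = (131.5 − 125)·3.25 = 21.125.
A perfectly discriminating monopolist sells every unit with P(Q) ≥ MC(Q), so output equals the competitive quantity Q = 6.5. Each buyer pays their reservation price, so CS = 0 and the firm captures all surplus.
PS = ½·(138 − 125)·6.5 = 42.25.
Change in producer surplus: 42.25 − 21.125 = 21.125.

Producer surplus rises by 21.125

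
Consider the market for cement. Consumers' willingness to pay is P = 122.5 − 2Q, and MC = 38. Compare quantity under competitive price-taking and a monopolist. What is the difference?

Competitive firms price at marginal cost: P = 38, giving Q = 42.25.
A monopolist chooses Q where MR = MC. MR = 122.5 − 4Q; setting this equal to 38 gives Q = 21.125 and P = 80.25.
Change in quantity: 21.125 − 42.25 = −21.125.

Q falls by 21.125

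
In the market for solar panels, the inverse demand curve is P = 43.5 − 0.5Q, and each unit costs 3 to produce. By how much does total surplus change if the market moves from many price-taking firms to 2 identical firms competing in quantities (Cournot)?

Perfect competition: P = MC = 3, so 43.5 − 0.5Q = 3 and Q = 81.
CS = ½·(43.5 − 3)·81 = 1640.25; PS = (3 − 3)·81 = 0; TS = 1640.25.
Cournot with 2 identical firms: the symmetric best-response condition is 43.5 − 1.5q = 3. Each firm produces q = 27, total output Q = 54, price P = 16.5.
CS = ½·(43.5 − 16.5)·54 = 729; PS = (16.5 − 3)·54 = 729; TS = 1458.
Change in total surplus: 1458 − 1640.25 = −182.25.

TS falls by 182.25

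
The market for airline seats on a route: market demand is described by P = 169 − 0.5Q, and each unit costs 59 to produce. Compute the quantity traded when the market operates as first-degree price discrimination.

Q = 220

With perfect price discrimination, output is the efficient level Q = 220 (where demand meets MC), but every buyer pays their willingness to pay: CS = 0 and PS = total surplus.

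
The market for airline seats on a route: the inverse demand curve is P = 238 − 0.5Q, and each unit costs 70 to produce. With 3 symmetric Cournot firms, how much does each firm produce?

q_i = 84

In a 3-firm Cournot equilibrium, symmetry and the first-order condition give q = (238 − 70)/(2) = 84. So Q = 252 and P = 112.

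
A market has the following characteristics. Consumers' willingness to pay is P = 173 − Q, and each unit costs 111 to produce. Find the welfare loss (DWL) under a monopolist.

Competitive firms price at marginal cost: P = 111, giving Q = 62.
Monopoly sets MR = MC: 173 − 2Q = 111 ⇒ Q = 31, P = 173 − 31 = 142.
DWL is the triangle between Q = 31 and Q = 62: ½·(62 − 31)·(142 − 111) = 480.5.

DWL = 480.5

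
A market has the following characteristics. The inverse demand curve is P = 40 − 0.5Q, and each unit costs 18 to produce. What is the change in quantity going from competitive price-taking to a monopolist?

Competitive firms price at marginal cost: P = 18, giving Q = 44.
A monopolist chooses Q where MR = MC. MR = 40 − Q; setting this equal to 18 gives Q = 22 and P = 29.
Change in quantity: 22 − 44 = −22.

Q falls by 22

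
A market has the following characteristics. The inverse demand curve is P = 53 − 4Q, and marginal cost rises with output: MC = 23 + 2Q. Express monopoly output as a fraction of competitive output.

Q_m/Q_c = 0.6

A monopolist chooses Q where MR = MC. MR = 53 − 8Q; setting this equal to 23 + 2Q gives Q = 3 and P = 41.
Competitive equilibrium sets price equal to marginal cost: 53 − 4Q = 23 + 2Q, so Q = 5 and P = 33.
Ratio Q_m/Q_c = 3/5 = 0.6.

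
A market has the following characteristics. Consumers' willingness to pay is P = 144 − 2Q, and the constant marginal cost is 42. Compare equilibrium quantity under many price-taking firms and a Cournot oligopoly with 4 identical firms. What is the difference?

Competitive firms price at marginal cost: P = 42, giving Q = 51.
Cournot with 4 identical firms: the symmetric best-response condition is 144 − 10q = 42. Each firm produces q = 10.2, total output Q = 40.8, price P = 62.4.
Change in equilibrium quantity: 40.8 − 51 = −10.2.

Q falls by 10.2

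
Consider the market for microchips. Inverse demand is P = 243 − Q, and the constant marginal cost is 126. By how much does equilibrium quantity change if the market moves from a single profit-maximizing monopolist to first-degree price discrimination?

Monopoly sets MR = MC: 243 − 2Q = 126 ⇒ Q = 58.5, P = 243 − 58.5 = 184.5.
Under first-degree price discrimination the firm charges each unit its demand price and produces up to where P = MC, i.e. Q = 117. Consumer surplus is zero; producer surplus equals total surplus.
Change in equilibrium quantity: 117 − 58.5 = 58.5.

Equilibrium quantity rises by 58.5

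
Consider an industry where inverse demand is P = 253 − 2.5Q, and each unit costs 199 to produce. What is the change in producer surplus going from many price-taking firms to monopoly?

Perfect competition: P = MC = 199, so 253 − 2.5Q = 199 and Q = 21.6.
PS = (199 − 199)·21.6 = 0.
The monopolist equates marginal revenue to marginal cost: 253 − 5Q = 199, so Q = 10.8. From demand, P = 226.
PS = (226 − 199)·10.8 = 291.6.
Change in producer surplus: 291.6 − 0 = 291.6.

PS rises by 291.6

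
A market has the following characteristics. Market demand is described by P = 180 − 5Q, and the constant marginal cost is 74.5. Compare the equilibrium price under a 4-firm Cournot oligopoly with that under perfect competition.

In a 4-firm Cournot equilibrium, symmetry and the first-order condition give q = (180 − 74.5)/(25) = 4.22. So Q = 16.88 and P = 95.6.
Perfect competition: P = MC = 74.5, so 180 − 5Q = 74.5 and Q = 21.1.

Cournot: P = 95.6; Competition: P = 74.5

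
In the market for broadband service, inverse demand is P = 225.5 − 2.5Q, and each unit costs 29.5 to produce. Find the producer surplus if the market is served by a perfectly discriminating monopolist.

PS = 7683.2

Under first-degree price discrimination the firm charges each unit its demand price and produces up to where P = MC, i.e. Q = 78.4. Consumer surplus is zero; producer surplus equals total surplus.
PS = ½·(225.5 − 29.5)·78.4 = 7683.2.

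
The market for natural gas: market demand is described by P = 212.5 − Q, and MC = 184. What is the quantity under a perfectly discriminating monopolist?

Q = 28.5

Under first-degree price discrimination the firm charges each unit its demand price and produces up to where P = MC, i.e. Q = 28.5. Consumer surplus is zero; producer surplus equals total surplus.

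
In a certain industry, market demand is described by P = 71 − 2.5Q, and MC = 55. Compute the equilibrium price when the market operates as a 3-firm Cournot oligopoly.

P = 59

Cournot with 3 identical firms: the symmetric best-response condition is 71 − 10q = 55. Each firm produces q = 1.6, total output Q = 4.8, price P = 59.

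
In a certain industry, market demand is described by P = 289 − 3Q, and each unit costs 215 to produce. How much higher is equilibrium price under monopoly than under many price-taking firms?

P rises by 37

Under competition P = MC = 215, so Q = (289 − 215)/3 = 74/3.
A monopolist chooses Q where MR = MC. MR = 289 − 6Q; setting this equal to 215 gives Q = 37/3 and P = 252.
Change in equilibrium price: 252 − 215 = 37.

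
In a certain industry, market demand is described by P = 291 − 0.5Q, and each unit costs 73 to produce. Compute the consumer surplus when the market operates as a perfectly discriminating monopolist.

A perfectly discriminating monopolist sells every unit with P(Q) ≥ MC(Q), so output equals the competitive quantity Q = 436. Each buyer pays their reservation price, so CS = 0 and the firm captures all surplus.
CS = 0.

CS = 0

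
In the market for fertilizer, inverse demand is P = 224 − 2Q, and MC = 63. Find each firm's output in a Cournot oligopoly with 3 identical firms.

q_i = 20.125

With 3 symmetric Cournot firms, each firm's FOC gives 224 − 8q = 63, so q = 20.125, Q = 3·20.125 = 60.375, and P = 103.25.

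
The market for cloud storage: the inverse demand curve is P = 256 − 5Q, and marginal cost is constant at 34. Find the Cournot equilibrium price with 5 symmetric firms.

P = 71

In a 5-firm Cournot equilibrium, symmetry and the first-order condition give q = (256 − 34)/(30) = 7.4. So Q = 37 and P = 71.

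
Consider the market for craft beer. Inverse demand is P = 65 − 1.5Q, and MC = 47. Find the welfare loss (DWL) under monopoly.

Under competition P = MC = 47, so Q = (65 − 47)/1.5 = 12.
The monopolist equates marginal revenue to marginal cost: 65 − 3Q = 47, so Q = 6. From demand, P = 56.
DWL is the triangle between Q = 6 and Q = 12: ½·(12 − 6)·(56 − 47) = 27.

DWL = 27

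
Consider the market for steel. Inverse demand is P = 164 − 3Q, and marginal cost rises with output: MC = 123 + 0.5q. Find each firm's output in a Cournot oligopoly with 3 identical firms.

With 3 symmetric Cournot firms, each firm's FOC gives 164 − 12q = 123 + 0.5q, so q = 3.28, Q = 3·3.28 = 9.84, and P = 134.48.

q_i = 3.28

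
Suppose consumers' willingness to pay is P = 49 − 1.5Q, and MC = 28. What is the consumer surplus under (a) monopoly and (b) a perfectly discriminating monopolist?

Monopoly sets MR = MC: 49 − 3Q = 28 ⇒ Q = 7, P = 49 − 1.5·7 = 38.5.
CS = ½·(49 − 38.5)·7 = 36.75.
A perfectly discriminating monopolist sells every unit with P(Q) ≥ MC(Q), so output equals the competitive quantity Q = 14. Each buyer pays their reservation price, so CS = 0 and the firm captures all surplus.
CS = 0.

Monopoly: CS = 36.75; Perfect PD: CS = 0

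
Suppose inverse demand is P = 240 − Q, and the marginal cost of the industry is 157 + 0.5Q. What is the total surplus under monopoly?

TS = 1928.92

A monopolist chooses Q where MR = MC. MR = 240 − 2Q; setting this equal to 157 + 0.5Q gives Q = 33.2 and P = 206.8.
CS = ½·(240 − 206.8)·33.2 = 551.12; PS = (206.8·33.2 − 157·33.2 − ½·0.5·33.2²) = 1377.8; TS = 1928.92.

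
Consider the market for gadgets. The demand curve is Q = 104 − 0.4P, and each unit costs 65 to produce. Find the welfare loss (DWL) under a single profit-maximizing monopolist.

DWL = 1901.25

Inverting demand: P = 260 − 2.5Q.
Under competition P = MC = 65, so Q = (260 − 65)/2.5 = 78.
The monopolist equates marginal revenue to marginal cost: 260 − 5Q = 65, so Q = 39. From demand, P = 162.5.
DWL is the triangle between Q = 39 and Q = 78: ½·(78 − 39)·(162.5 − 65) = 1901.25.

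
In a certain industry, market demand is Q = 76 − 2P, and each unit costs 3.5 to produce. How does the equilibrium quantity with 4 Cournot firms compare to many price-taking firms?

Inverting demand: P = 38 − 0.5Q.
With 4 symmetric Cournot firms, each firm's FOC gives 38 − 2.5q = 3.5, so q = 13.8, Q = 4·13.8 = 55.2, and P = 10.4.
Competitive firms price at marginal cost: P = 3.5, giving Q = 69.

Cournot: Q = 55.2; Competition: Q = 69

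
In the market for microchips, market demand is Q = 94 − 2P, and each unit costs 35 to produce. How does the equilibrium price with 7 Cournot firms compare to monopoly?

Inverting demand: P = 47 − 0.5Q.
In a 7-firm Cournot equilibrium, symmetry and the first-order condition give q = (47 − 35)/(4) = 3. So Q = 21 and P = 36.5.
A monopolist chooses Q where MR = MC. MR = 47 − Q; setting this equal to 35 gives Q = 12 and P = 41.

Cournot: P = 36.5; Monopoly: P = 41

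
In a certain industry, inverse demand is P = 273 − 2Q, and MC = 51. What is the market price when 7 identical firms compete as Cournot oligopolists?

P = 78.75

In a 7-firm Cournot equilibrium, symmetry and the first-order condition give q = (273 − 51)/(16) = 13.875. So Q = 97.125 and P = 78.75.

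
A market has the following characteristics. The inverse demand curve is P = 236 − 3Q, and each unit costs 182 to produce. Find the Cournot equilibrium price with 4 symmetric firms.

In a 4-firm Cournot equilibrium, symmetry and the first-order condition give q = (236 − 182)/(15) = 3.6. So Q = 14.4 and P = 192.8.

P = 192.8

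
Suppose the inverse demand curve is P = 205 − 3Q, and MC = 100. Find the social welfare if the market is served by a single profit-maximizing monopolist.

Monopoly sets MR = MC: 205 − 6Q = 100 ⇒ Q = 17.5, P = 205 − 3·17.5 = 152.5.
CS = ½·(205 − 152.5)·17.5 = 459.375; PS = (152.5 − 100)·17.5 = 918.75; TS = 1378.125.

TS = 1378.125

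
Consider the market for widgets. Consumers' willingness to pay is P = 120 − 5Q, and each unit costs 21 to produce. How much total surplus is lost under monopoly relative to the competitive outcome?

DWL = 245.025

Competitive firms price at marginal cost: P = 21, giving Q = 19.8.
A monopolist chooses Q where MR = MC. MR = 120 − 10Q; setting this equal to 21 gives Q = 9.9 and P = 70.5.
DWL is the triangle between Q = 9.9 and Q = 19.8: ½·(19.8 − 9.9)·(70.5 − 21) = 245.025.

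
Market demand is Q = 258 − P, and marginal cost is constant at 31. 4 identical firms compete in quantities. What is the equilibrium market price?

Inverting demand: P = 258 − Q.
In a 4-firm Cournot equilibrium, symmetry and the first-order condition give q = (258 − 31)/(5) = 45.4. So Q = 181.6 and P = 76.4.

P = 76.4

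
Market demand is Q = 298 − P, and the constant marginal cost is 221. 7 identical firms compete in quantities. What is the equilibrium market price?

Inverting demand: P = 298 − Q.
Cournot with 7 identical firms: the symmetric best-response condition is 298 − 8q = 221. Each firm produces q = 9.625, total output Q = 67.375, price P = 230.625.

P = 230.625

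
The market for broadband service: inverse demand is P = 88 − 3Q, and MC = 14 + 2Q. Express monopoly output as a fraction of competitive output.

The monopolist equates marginal revenue to marginal cost: 88 − 6Q = 14 + 2Q, so Q = 9.25. From demand, P = 60.25.
Competitive equilibrium sets price equal to marginal cost: 88 − 3Q = 14 + 2Q, so Q = 14.8 and P = 43.6.
Ratio Q_m/Q_c = 9.25/14.8 = 0.625.

Q_m/Q_c = 0.625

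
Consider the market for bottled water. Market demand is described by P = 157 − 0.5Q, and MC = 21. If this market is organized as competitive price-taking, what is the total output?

Q = 272

Perfect competition: P = MC = 21, so 157 − 0.5Q = 21 and Q = 272.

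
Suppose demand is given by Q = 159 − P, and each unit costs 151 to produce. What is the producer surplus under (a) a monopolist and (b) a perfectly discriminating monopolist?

Monopoly: PS = 16; Perfect PD: PS = 32

Inverting demand: P = 159 − Q.
Monopoly sets MR = MC: 159 − 2Q = 151 ⇒ Q = 4, P = 159 − 4 = 155.
PS = (155 − 151)·4 = 16.
Under first-degree price discrimination the firm charges each unit its demand price and produces up to where P = MC, i.e. Q = 8. Consumer surplus is zero; producer surplus equals total surplus.
PS = ½·(159 − 151)·8 = 32.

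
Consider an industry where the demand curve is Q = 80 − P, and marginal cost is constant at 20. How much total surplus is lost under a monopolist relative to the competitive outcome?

DWL = 450

Inverting demand: P = 80 − Q.
Under competition P = MC = 20, so Q = (80 − 20)/1 = 60.
A monopolist chooses Q where MR = MC. MR = 80 − 2Q; setting this equal to 20 gives Q = 30 and P = 50.
DWL is the triangle between Q = 30 and Q = 60: ½·(60 − 30)·(50 − 20) = 450.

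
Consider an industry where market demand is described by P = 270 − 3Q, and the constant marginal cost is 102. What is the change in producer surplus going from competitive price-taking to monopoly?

Competitive firms price at marginal cost: P = 102, giving Q = 56.
PS = (102 − 102)·56 = 0.
Monopoly sets MR = MC: 270 − 6Q = 102 ⇒ Q = 28, P = 270 − 3·28 = 186.
PS = (186 − 102)·28 = 2352.
Change in producer surplus: 2352 − 0 = 2352.

Producer surplus rises by 2352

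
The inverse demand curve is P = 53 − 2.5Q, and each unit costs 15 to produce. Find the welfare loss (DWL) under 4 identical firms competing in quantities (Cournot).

Competitive firms price at marginal cost: P = 15, giving Q = 15.2.
Cournot with 4 identical firms: the symmetric best-response condition is 53 − 12.5q = 15. Each firm produces q = 3.04, total output Q = 12.16, price P = 22.6.
DWL is the triangle between Q = 12.16 and Q = 15.2: ½·(15.2 − 12.16)·(22.6 − 15) = 11.552.

DWL = 11.552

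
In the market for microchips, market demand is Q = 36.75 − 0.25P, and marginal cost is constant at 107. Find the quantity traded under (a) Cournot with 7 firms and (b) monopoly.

Cournot: Q = 8.75; Monopoly: Q = 5

Inverting demand: P = 147 − 4Q.
Cournot with 7 identical firms: the symmetric best-response condition is 147 − 32q = 107. Each firm produces q = 1.25, total output Q = 8.75, price P = 112.
Monopoly sets MR = MC: 147 − 8Q = 107 ⇒ Q = 5, P = 147 − 4·5 = 127.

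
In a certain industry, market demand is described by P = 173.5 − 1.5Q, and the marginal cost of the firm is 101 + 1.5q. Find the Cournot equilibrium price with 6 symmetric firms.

Cournot with 6 identical firms: the symmetric best-response condition is 173.5 − 10.5q = 101 + 1.5q. Each firm produces q = 145/24, total output Q = 36.25, price P = 119.125.

P = 119.125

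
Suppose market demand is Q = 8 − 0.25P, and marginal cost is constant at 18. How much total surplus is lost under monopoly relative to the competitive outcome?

Inverting demand: P = 32 − 4Q.
Competitive firms price at marginal cost: P = 18, giving Q = 3.5.
A monopolist chooses Q where MR = MC. MR = 32 − 8Q; setting this equal to 18 gives Q = 1.75 and P = 25.
DWL is the triangle between Q = 1.75 and Q = 3.5: ½·(3.5 − 1.75)·(25 − 18) = 6.125.

DWL = 6.125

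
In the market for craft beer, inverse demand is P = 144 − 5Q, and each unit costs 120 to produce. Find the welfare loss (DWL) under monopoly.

Perfect competition: P = MC = 120, so 144 − 5Q = 120 and Q = 4.8.
A monopolist chooses Q where MR = MC. MR = 144 − 10Q; setting this equal to 120 gives Q = 2.4 and P = 132.
DWL is the triangle between Q = 2.4 and Q = 4.8: ½·(4.8 − 2.4)·(132 − 120) = 14.4.

DWL = 14.4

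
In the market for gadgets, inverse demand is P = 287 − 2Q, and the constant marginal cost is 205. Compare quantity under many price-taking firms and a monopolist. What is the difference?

Q falls by 20.5

Competitive firms price at marginal cost: P = 205, giving Q = 41.
Monopoly sets MR = MC: 287 − 4Q = 205 ⇒ Q = 20.5, P = 287 − 2·20.5 = 246.
Change in quantity: 20.5 − 41 = −20.5.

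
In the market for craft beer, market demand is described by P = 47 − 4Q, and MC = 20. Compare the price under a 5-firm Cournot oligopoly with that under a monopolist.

Cournot: P = 24.5; Monopoly: P = 33.5

In a 5-firm Cournot equilibrium, symmetry and the first-order condition give q = (47 − 20)/(24) = 1.125. So Q = 5.625 and P = 24.5.
Monopoly sets MR = MC: 47 − 8Q = 20 ⇒ Q = 3.375, P = 47 − 4·3.375 = 33.5.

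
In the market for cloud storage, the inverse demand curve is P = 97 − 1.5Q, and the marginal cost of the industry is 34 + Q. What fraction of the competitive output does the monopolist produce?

Q_m/Q_c = 0.625

A monopolist chooses Q where MR = MC. MR = 97 − 3Q; setting this equal to 34 + Q gives Q = 15.75 and P = 73.375.
Competitive equilibrium sets price equal to marginal cost: 97 − 1.5Q = 34 + Q, so Q = 25.2 and P = 59.2.
Ratio Q_m/Q_c = 15.75/25.2 = 0.625.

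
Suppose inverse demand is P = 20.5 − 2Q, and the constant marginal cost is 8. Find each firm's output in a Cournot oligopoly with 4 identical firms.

q_i = 1.25

In a 4-firm Cournot equilibrium, symmetry and the first-order condition give q = (20.5 − 8)/(10) = 1.25. So Q = 5 and P = 10.5.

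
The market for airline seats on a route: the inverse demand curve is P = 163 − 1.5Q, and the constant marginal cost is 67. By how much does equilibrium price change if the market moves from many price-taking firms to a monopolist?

Equilibrium price rises by 48

Perfect competition: P = MC = 67, so 163 − 1.5Q = 67 and Q = 64.
A monopolist chooses Q where MR = MC. MR = 163 − 3Q; setting this equal to 67 gives Q = 32 and P = 115.
Change in equilibrium price: 115 − 67 = 48.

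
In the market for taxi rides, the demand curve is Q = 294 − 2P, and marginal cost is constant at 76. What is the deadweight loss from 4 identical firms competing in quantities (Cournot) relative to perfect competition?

Inverting demand: P = 147 − 0.5Q.
Perfect competition: P = MC = 76, so 147 − 0.5Q = 76 and Q = 142.
In a 4-firm Cournot equilibrium, symmetry and the first-order condition give q = (147 − 76)/(2.5) = 28.4. So Q = 113.6 and P = 90.2.
DWL is the triangle between Q = 113.6 and Q = 142: ½·(142 − 113.6)·(90.2 − 76) = 201.64.

DWL = 201.64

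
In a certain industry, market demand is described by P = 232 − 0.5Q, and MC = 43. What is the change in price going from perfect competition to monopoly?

Under competition P = MC = 43, so Q = (232 − 43)/0.5 = 378.
A monopolist chooses Q where MR = MC. MR = 232 − Q; setting this equal to 43 gives Q = 189 and P = 137.5.
Change in price: 137.5 − 43 = 94.5.

P rises by 94.5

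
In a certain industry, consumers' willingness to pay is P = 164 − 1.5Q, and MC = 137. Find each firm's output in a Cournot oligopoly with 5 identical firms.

q_i = 3

With 5 symmetric Cournot firms, each firm's FOC gives 164 − 9q = 137, so q = 3, Q = 5·3 = 15, and P = 141.5.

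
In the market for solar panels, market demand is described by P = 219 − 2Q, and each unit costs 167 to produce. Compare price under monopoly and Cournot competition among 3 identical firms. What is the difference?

Monopoly sets MR = MC: 219 − 4Q = 167 ⇒ Q = 13, P = 219 − 2·13 = 193.
In a 3-firm Cournot equilibrium, symmetry and the first-order condition give q = (219 − 167)/(8) = 6.5. So Q = 19.5 and P = 180.
Change in price: 180 − 193 = −13.

Price falls by 13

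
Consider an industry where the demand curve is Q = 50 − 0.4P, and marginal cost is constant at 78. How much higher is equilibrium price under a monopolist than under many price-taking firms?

Inverting demand: P = 125 − 2.5Q.
Under competition P = MC = 78, so Q = (125 − 78)/2.5 = 18.8.
The monopolist equates marginal revenue to marginal cost: 125 − 5Q = 78, so Q = 9.4. From demand, P = 101.5.
Change in equilibrium price: 101.5 − 78 = 23.5.

Equilibrium price rises by 23.5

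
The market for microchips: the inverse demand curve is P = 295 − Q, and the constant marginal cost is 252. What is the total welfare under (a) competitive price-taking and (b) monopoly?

Competition: TS = 924.5; Monopoly: TS = 693.375

Competitive firms price at marginal cost: P = 252, giving Q = 43.
CS = ½·(295 − 252)·43 = 924.5; PS = (252 − 252)·43 = 0; TS = 924.5.
A monopolist chooses Q where MR = MC. MR = 295 − 2Q; setting this equal to 252 gives Q = 21.5 and P = 273.5.
CS = ½·(295 − 273.5)·21.5 = 231.125; PS = (273.5 − 252)·21.5 = 462.25; TS = 693.375.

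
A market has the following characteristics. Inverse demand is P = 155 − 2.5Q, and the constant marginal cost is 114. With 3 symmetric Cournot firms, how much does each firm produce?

q_i = 4.1

Cournot with 3 identical firms: the symmetric best-response condition is 155 − 10q = 114. Each firm produces q = 4.1, total output Q = 12.3, price P = 124.25.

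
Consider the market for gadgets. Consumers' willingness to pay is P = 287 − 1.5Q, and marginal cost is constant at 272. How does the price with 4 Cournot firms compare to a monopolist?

Cournot: P = 275; Monopoly: P = 279.5

Cournot with 4 identical firms: the symmetric best-response condition is 287 − 7.5q = 272. Each firm produces q = 2, total output Q = 8, price P = 275.
A monopolist chooses Q where MR = MC. MR = 287 − 3Q; setting this equal to 272 gives Q = 5 and P = 279.5.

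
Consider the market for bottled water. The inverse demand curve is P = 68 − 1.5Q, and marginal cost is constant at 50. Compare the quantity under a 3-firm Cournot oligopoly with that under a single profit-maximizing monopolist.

Cournot: Q = 9; Monopoly: Q = 6

Cournot with 3 identical firms: the symmetric best-response condition is 68 − 6q = 50. Each firm produces q = 3, total output Q = 9, price P = 54.5.
Monopoly sets MR = MC: 68 − 3Q = 50 ⇒ Q = 6, P = 68 − 1.5·6 = 59.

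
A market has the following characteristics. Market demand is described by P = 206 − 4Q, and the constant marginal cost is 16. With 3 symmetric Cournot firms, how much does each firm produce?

q_i = 11.875

Cournot with 3 identical firms: the symmetric best-response condition is 206 − 16q = 16. Each firm produces q = 11.875, total output Q = 35.625, price P = 63.5.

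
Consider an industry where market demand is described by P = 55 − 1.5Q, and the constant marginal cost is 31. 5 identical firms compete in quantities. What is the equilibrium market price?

P = 35

Cournot with 5 identical firms: the symmetric best-response condition is 55 − 9q = 31. Each firm produces q = 8/3, total output Q = 40/3, price P = 35.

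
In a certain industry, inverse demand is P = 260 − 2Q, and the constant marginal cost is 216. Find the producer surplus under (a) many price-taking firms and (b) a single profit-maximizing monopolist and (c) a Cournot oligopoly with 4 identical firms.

Competitive firms price at marginal cost: P = 216, giving Q = 22.
PS = (216 − 216)·22 = 0.
The monopolist equates marginal revenue to marginal cost: 260 − 4Q = 216, so Q = 11. From demand, P = 238.
PS = (238 − 216)·11 = 242.
In a 4-firm Cournot equilibrium, symmetry and the first-order condition give q = (260 − 216)/(10) = 4.4. So Q = 17.6 and P = 224.8.
PS = (224.8 − 216)·17.6 = 154.88.

Competition: PS = 0; Monopoly: PS = 242; Cournot: PS = 154.88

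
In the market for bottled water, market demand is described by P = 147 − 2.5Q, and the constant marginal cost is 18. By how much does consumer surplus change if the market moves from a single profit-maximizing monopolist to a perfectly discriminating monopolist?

The monopolist equates marginal revenue to marginal cost: 147 − 5Q = 18, so Q = 25.8. From demand, P = 82.5.
CS = ½·(147 − 82.5)·25.8 = 832.05.
Under first-degree price discrimination the firm charges each unit its demand price and produces up to where P = MC, i.e. Q = 51.6. Consumer surplus is zero; producer surplus equals total surplus.
CS = 0.
Change in consumer surplus: 0 − 832.05 = −832.05.

CS falls by 832.05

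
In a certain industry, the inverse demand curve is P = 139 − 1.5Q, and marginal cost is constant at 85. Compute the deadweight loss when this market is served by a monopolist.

Competitive firms price at marginal cost: P = 85, giving Q = 36.
Monopoly sets MR = MC: 139 − 3Q = 85 ⇒ Q = 18, P = 139 − 1.5·18 = 112.
DWL is the triangle between Q = 18 and Q = 36: ½·(36 − 18)·(112 − 85) = 243.

DWL = 243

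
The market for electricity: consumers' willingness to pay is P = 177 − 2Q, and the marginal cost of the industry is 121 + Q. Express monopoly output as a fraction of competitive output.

The monopolist equates marginal revenue to marginal cost: 177 − 4Q = 121 + Q, so Q = 11.2. From demand, P = 154.6.
Under competition P = MC: 177 − 2Q = 121 + Q ⇒ Q = 56/3, P = 419/3.
Ratio Q_m/Q_c = 11.2/(56/3) = 0.6.

Q_m/Q_c = 0.6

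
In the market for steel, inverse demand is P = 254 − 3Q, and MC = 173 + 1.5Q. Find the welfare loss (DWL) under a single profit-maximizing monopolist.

Competitive equilibrium sets price equal to marginal cost: 254 − 3Q = 173 + 1.5Q, so Q = 18 and P = 200.
The monopolist equates marginal revenue to marginal cost: 254 − 6Q = 173 + 1.5Q, so Q = 10.8. From demand, P = 221.6.
CS = ½·(254 − 200)·18 = 486; PS = (200·18 − 173·18 − ½·1.5·18²) = 243; TS = 729.
CS = ½·(254 − 221.6)·10.8 = 174.96; PS = (221.6·10.8 − 173·10.8 − ½·1.5·10.8²) = 437.4; TS = 612.36.
DWL = 729 − 612.36 = 116.64.

DWL = 116.64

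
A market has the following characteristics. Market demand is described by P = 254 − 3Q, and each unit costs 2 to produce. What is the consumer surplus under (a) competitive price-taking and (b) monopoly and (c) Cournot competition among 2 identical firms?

Competition: CS = 10584; Monopoly: CS = 2646; Cournot: CS = 4704

Competitive firms price at marginal cost: P = 2, giving Q = 84.
CS = ½·(254 − 2)·84 = 10584.
Monopoly sets MR = MC: 254 − 6Q = 2 ⇒ Q = 42, P = 254 − 3·42 = 128.
CS = ½·(254 − 128)·42 = 2646.
In a 2-firm Cournot equilibrium, symmetry and the first-order condition give q = (254 − 2)/(9) = 28. So Q = 56 and P = 86.
CS = ½·(254 − 86)·56 = 4704.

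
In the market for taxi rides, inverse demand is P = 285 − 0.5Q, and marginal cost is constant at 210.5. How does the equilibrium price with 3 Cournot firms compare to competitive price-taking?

Cournot: P = 229.125; Competition: P = 210.5

With 3 symmetric Cournot firms, each firm's FOC gives 285 − 2q = 210.5, so q = 37.25, Q = 3·37.25 = 111.75, and P = 229.125.
Under competition P = MC = 210.5, so Q = (285 − 210.5)/0.5 = 149.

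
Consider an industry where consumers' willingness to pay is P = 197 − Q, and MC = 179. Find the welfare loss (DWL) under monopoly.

Under competition P = MC = 179, so Q = (197 − 179)/1 = 18.
A monopolist chooses Q where MR = MC. MR = 197 − 2Q; setting this equal to 179 gives Q = 9 and P = 188.
DWL is the triangle between Q = 9 and Q = 18: ½·(18 − 9)·(188 − 179) = 40.5.

DWL = 40.5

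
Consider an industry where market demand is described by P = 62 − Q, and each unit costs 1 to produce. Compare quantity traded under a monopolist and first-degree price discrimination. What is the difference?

The monopolist equates marginal revenue to marginal cost: 62 − 2Q = 1, so Q = 30.5. From demand, P = 31.5.
Under first-degree price discrimination the firm charges each unit its demand price and produces up to where P = MC, i.e. Q = 61. Consumer surplus is zero; producer surplus equals total surplus.
Change in quantity traded: 61 − 30.5 = 30.5.

Quantity traded rises by 30.5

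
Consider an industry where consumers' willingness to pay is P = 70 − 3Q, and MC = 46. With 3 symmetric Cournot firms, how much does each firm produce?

q_i = 2

In a 3-firm Cournot equilibrium, symmetry and the first-order condition give q = (70 − 46)/(12) = 2. So Q = 6 and P = 52.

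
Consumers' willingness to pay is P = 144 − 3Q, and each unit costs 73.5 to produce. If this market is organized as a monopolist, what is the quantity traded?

Monopoly sets MR = MC: 144 − 6Q = 73.5 ⇒ Q = 11.75, P = 144 − 3·11.75 = 108.75.

Q = 11.75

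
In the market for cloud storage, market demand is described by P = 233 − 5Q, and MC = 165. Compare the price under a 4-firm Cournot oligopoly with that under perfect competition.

Cournot: P = 178.6; Competition: P = 165

Cournot with 4 identical firms: the symmetric best-response condition is 233 − 25q = 165. Each firm produces q = 2.72, total output Q = 10.88, price P = 178.6.
Perfect competition: P = MC = 165, so 233 − 5Q = 165 and Q = 13.6.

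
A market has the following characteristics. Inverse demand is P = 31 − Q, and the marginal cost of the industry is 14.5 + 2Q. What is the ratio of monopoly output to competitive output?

Q_m/Q_c = 0.75

A monopolist chooses Q where MR = MC. MR = 31 − 2Q; setting this equal to 14.5 + 2Q gives Q = 4.125 and P = 26.875.
Competitive equilibrium sets price equal to marginal cost: 31 − Q = 14.5 + 2Q, so Q = 5.5 and P = 25.5.
Ratio Q_m/Q_c = 4.125/5.5 = 0.75.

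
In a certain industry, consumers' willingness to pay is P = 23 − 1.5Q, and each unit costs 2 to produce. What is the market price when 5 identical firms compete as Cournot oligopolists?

P = 5.5

Cournot with 5 identical firms: the symmetric best-response condition is 23 − 9q = 2. Each firm produces q = 7/3, total output Q = 35/3, price P = 5.5.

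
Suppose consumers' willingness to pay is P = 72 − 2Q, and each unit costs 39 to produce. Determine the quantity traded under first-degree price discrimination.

With perfect price discrimination, output is the efficient level Q = 16.5 (where demand meets MC), but every buyer pays their willingness to pay: CS = 0 and PS = total surplus.

Q = 16.5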